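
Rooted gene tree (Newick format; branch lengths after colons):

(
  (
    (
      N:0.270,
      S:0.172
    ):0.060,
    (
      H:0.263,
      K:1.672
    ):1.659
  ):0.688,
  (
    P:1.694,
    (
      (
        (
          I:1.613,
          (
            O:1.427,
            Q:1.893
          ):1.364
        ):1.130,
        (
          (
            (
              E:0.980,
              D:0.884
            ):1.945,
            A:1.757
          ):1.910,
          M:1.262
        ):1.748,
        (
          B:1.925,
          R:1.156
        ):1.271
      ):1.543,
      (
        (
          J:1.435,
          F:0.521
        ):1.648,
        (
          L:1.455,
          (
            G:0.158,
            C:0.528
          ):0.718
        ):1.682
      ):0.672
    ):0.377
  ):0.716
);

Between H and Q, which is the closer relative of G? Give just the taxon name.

The MRCA of G and Q subtends (((I,(O,Q)),(((E,D),A),M),(B,R)),((J,F),(L,(G,C)))) (14 taxa).
The MRCA of G and H is the root, subtending the entire tree (19 taxa).
The first is nested inside the second, so G shares a more recent common ancestor with Q.

Q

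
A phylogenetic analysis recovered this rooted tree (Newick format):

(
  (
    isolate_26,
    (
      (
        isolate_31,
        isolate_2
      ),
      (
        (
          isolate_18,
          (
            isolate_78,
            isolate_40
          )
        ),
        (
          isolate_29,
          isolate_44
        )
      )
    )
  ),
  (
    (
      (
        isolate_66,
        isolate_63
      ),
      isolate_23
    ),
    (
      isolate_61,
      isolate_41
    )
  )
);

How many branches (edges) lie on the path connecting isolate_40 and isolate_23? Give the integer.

The MRCA of isolate_40 and isolate_23 is the root of the tree.
From isolate_40 up to that node: 6 branches. From isolate_23 up to the same node: 3 branches. Total: 6 + 3 = 9.

9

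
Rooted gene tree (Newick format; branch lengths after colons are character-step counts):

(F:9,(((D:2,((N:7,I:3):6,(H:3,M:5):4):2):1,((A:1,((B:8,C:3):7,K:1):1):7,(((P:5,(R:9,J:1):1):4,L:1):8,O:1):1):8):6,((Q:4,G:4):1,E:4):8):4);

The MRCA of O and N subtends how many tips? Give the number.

14

The MRCA of O and N is the node subtending ((D,((N,I),(H,M))),((A,((B,C),K)),(((P,(R,J)),L),O))).
That clade contains 14 terminal taxa: A, B, C, D, H, I, J, K, L, M, N, O, P, R.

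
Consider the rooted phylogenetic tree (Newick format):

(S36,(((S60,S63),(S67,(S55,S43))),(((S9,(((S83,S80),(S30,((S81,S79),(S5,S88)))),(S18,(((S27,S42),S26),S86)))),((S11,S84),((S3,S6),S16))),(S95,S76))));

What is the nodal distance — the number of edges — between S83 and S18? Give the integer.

5

The MRCA of S83 and S18 is the node subtending (((S83,S80),(S30,((S81,S79),(S5,S88)))),(S18,(((S27,S42),S26),S86))).
From S83 up to that node: 3 branches. From S18 up to the same node: 2 branches. Total: 3 + 2 = 5.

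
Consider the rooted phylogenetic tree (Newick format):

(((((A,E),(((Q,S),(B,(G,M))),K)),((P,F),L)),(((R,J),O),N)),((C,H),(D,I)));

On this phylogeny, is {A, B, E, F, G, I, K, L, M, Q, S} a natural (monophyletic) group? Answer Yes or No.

No

The MRCA of the listed taxa is the root, so the smallest clade containing them is the whole tree.
That clade also contains C, D, H, J, N, O, P, R, which are not in the proposed group, so the group is not monophyletic.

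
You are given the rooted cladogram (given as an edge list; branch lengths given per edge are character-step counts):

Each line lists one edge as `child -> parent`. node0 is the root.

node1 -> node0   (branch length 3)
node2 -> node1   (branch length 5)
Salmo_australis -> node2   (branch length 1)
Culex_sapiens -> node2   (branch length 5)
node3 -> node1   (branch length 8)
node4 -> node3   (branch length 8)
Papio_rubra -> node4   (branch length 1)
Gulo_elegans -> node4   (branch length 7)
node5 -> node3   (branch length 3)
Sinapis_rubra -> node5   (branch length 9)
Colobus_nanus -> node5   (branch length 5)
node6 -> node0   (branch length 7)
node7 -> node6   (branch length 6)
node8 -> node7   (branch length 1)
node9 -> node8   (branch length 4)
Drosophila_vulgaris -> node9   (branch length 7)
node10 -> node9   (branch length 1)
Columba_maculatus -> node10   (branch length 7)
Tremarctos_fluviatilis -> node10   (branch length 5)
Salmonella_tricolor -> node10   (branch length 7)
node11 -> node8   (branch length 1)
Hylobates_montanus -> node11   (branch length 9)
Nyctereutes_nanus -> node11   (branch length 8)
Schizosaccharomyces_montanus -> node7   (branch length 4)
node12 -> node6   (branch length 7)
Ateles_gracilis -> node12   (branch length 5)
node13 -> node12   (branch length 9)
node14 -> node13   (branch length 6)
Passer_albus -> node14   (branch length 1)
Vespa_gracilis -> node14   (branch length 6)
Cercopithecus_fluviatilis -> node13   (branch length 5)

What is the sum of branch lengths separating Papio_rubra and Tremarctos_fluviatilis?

The path runs Papio_rubra → … → MRCA → … → Tremarctos_fluviatilis; the MRCA is the root of the tree.
Branch lengths along that path: 1 + 8 + 8 + 3 + 7 + 6 + 1 + 4 + 1 + 5 = 44.

44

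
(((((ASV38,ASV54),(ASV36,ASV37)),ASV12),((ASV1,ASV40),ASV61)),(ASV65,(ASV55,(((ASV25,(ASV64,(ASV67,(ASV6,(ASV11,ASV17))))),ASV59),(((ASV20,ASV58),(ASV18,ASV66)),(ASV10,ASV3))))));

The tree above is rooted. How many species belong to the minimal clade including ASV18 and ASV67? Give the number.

The MRCA of ASV18 and ASV67 is the node subtending (((ASV25,(ASV64,(ASV67,(ASV6,(ASV11,ASV17))))),ASV59),(((ASV20,ASV58),(ASV18,ASV66)),(ASV10,ASV3))).
That clade contains 13 terminal taxa: ASV10, ASV11, ASV17, ASV18, ASV20, ASV25, ASV3, ASV58, ASV59, ASV6, ASV64, ASV66, ASV67.

13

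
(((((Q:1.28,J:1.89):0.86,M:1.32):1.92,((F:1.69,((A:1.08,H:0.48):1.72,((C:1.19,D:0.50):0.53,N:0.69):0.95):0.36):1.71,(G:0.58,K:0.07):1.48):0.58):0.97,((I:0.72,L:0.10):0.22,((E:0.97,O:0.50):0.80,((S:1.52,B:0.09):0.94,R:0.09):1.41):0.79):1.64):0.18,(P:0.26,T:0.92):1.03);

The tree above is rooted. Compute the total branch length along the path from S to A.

12.72

The path runs S → … → MRCA → … → A; the MRCA is the node subtending ((((Q,J),M),((F,((A,H),((C,D),N))),(G,K))),((I,L),((E,O),((S,B),R)))).
Branch lengths along that path: 1.52 + 0.94 + 1.41 + 0.79 + 1.64 + 0.97 + 0.58 + 1.71 + 0.36 + 1.72 + 1.08 = 12.72.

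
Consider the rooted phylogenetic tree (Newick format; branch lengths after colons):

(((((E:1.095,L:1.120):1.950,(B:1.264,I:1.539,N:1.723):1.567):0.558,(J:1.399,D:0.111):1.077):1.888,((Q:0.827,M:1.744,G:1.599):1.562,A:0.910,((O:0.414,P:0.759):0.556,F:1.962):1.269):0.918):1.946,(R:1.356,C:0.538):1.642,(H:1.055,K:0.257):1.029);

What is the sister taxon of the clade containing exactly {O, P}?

The clade containing exactly {O, P} attaches to the tree at the node subtending ((O,P),F).
The other lineage descending from that same node — the sister group — is the single tip F.

F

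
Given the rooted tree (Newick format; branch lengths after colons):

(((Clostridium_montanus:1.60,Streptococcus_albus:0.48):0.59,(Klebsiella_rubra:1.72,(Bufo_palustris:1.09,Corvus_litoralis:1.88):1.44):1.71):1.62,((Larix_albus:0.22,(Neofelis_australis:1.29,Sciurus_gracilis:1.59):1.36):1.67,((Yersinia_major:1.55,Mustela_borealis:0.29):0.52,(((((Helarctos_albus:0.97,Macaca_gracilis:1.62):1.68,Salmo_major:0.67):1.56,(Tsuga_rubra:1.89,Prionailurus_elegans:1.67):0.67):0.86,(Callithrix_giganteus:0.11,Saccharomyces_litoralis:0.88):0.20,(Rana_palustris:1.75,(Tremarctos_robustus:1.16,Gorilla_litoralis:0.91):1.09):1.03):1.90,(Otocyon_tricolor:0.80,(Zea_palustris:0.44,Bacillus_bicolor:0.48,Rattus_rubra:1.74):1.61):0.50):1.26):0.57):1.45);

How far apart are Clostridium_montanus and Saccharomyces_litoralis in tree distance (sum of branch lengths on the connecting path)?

The path runs Clostridium_montanus → … → MRCA → … → Saccharomyces_litoralis; the MRCA is the root of the tree.
Branch lengths along that path: 1.60 + 0.59 + 1.62 + 1.45 + 0.57 + 1.26 + 1.90 + 0.20 + 0.88 = 10.07.

10.07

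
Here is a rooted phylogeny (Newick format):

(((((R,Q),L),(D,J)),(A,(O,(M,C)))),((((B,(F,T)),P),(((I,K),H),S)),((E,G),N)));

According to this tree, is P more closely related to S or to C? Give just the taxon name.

S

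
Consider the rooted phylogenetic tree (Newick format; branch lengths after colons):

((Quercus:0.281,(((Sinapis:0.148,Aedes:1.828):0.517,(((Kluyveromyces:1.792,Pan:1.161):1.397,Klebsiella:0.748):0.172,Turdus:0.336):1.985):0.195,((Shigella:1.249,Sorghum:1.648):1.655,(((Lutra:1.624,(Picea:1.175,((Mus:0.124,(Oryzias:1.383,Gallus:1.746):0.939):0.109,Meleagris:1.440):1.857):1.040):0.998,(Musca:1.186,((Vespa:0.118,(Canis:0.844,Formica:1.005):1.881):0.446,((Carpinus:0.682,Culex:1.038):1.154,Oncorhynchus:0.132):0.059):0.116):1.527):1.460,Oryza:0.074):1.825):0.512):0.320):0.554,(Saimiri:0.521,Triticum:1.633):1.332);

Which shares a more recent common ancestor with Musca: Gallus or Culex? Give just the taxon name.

The MRCA of Musca and Culex subtends (Musca,((Vespa,(Canis,Formica)),((Carpinus,Culex),Oncorhynchus))) (7 taxa).
The MRCA of Musca and Gallus subtends ((Lutra,(Picea,((Mus,(Oryzias,Gallus)),Meleagris))),(Musca,((Vespa,(Canis,Formica)),((Carpinus,Culex),Oncorhynchus)))) (13 taxa).
The first is nested inside the second, so Musca shares a more recent common ancestor with Culex.

Culex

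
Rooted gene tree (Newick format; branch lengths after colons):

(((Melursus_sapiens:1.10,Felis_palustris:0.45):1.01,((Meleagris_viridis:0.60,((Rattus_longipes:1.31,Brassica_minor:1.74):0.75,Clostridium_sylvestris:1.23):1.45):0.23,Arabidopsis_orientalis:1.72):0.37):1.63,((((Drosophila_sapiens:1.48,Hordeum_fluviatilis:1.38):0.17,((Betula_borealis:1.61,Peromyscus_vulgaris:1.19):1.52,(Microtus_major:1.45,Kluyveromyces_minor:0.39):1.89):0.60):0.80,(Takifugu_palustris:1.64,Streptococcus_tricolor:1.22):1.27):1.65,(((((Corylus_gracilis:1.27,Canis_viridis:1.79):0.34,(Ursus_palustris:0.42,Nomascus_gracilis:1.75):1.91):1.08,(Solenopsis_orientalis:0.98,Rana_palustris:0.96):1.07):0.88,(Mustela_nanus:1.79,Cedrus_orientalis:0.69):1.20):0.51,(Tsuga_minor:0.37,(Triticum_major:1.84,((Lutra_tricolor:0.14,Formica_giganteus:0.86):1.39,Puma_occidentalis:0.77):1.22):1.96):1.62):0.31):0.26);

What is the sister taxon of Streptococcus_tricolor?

Streptococcus_tricolor attaches to the tree at the node subtending (Takifugu_palustris,Streptococcus_tricolor).
The other lineage descending from that same node — the sister group — is the single tip Takifugu_palustris.

Takifugu_palustris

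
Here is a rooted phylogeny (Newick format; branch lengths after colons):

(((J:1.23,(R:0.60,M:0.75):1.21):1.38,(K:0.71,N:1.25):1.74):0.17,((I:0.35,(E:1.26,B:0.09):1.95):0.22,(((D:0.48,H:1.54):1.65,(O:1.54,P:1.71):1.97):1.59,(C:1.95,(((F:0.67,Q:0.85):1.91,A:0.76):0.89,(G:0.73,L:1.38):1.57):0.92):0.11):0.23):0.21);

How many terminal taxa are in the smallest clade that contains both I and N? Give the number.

The MRCA of I and N is the root, so the clade is the entire tree.
That clade contains 18 terminal taxa: A, B, C, D, E, F, G, H, I, J, K, L, M, N, O, P, Q, R.

18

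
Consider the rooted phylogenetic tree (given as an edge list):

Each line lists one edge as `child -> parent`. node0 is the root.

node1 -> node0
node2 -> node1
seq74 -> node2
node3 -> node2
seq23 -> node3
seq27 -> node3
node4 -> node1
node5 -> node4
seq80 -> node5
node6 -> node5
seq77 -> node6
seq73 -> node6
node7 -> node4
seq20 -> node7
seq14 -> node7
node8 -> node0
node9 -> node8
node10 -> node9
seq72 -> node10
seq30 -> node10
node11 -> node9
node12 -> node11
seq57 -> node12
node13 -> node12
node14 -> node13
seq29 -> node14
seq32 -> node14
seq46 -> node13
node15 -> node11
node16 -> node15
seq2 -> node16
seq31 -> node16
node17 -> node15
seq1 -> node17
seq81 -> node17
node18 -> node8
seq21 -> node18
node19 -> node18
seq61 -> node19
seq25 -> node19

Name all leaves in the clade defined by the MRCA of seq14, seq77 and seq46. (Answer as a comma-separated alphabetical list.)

Tracing seq14: it sits inside (seq20,seq14).
Tracing seq77: it sits inside (seq77,seq73).
Tracing seq46: it sits inside ((seq29,seq32),seq46).
The smallest clade enclosing all 3 is the whole tree (their MRCA is the root), so the answer is all 21 tips in alphabetical order.

seq1, seq14, seq2, seq20, seq21, seq23, seq25, seq27, seq29, seq30, seq31, seq32, seq46, seq57, seq61, seq72, seq73, seq74, seq77, seq80, seq81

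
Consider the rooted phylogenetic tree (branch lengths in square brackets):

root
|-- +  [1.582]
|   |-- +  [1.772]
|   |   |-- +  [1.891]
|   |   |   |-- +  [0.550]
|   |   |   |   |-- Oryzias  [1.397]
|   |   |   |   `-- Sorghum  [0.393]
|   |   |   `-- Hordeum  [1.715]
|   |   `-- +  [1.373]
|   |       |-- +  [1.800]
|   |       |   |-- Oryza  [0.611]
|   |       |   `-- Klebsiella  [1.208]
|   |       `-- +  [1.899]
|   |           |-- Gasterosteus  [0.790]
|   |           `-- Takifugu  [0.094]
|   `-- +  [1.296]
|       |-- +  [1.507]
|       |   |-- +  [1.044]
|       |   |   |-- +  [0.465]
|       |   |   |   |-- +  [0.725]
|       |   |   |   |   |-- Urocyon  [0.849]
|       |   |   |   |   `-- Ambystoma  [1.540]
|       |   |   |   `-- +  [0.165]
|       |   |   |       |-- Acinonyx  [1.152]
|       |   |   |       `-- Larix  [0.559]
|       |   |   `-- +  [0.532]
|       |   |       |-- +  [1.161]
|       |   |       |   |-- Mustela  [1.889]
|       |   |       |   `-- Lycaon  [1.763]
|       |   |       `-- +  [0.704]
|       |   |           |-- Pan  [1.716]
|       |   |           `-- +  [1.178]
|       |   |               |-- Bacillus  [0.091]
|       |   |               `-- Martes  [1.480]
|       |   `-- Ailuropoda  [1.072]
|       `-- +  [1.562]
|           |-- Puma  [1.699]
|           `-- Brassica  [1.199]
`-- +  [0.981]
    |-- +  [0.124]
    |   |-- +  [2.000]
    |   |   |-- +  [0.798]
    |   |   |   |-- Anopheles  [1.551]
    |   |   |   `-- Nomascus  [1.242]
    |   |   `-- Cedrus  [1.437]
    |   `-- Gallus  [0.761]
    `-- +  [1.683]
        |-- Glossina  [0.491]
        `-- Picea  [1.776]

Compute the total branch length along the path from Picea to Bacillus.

12.374

The path runs Picea → … → MRCA → … → Bacillus; the MRCA is the root of the tree.
Branch lengths along that path: 1.776 + 1.683 + 0.981 + 1.582 + 1.296 + 1.507 + 1.044 + 0.532 + 0.704 + 1.178 + 0.091 = 12.374.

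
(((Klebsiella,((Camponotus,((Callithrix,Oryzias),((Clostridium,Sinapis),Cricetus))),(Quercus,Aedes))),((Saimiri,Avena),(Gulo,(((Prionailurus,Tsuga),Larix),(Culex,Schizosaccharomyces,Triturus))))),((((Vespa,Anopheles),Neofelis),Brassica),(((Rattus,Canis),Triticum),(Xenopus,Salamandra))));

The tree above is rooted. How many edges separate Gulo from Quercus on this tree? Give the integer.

The MRCA of Gulo and Quercus is the node subtending ((Klebsiella,((Camponotus,((Callithrix,Oryzias),((Clostridium,Sinapis),Cricetus))),(Quercus,Aedes))),((Saimiri,Avena),(Gulo,(((Prionailurus,Tsuga),Larix),(Culex,Schizosaccharomyces,Triturus))))).
From Gulo up to that node: 3 branches. From Quercus up to the same node: 4 branches. Total: 3 + 4 = 7.

7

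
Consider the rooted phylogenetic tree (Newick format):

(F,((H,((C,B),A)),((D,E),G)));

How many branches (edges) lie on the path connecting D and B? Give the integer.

7

The MRCA of D and B is the node subtending ((H,((C,B),A)),((D,E),G)).
From D up to that node: 3 branches. From B up to the same node: 4 branches. Total: 3 + 4 = 7.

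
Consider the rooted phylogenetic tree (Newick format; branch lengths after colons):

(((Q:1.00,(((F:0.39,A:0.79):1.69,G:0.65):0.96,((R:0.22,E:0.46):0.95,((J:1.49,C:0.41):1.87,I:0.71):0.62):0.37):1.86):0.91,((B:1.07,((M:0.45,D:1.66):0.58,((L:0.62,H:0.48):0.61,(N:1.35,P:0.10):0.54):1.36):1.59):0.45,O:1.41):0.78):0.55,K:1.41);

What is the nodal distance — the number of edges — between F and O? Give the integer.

7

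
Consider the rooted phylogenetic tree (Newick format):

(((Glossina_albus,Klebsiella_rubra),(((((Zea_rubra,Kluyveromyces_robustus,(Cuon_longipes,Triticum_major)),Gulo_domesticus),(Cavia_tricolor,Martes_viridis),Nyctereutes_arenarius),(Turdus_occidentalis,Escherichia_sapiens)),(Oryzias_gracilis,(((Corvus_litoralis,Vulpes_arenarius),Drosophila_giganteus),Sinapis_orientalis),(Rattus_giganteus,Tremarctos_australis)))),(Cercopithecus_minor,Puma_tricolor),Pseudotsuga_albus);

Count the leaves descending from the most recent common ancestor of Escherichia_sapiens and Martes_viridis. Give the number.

10

The MRCA of Escherichia_sapiens and Martes_viridis is the node subtending ((((Zea_rubra,Kluyveromyces_robustus,(Cuon_longipes,Triticum_major)),Gulo_domesticus),(Cavia_tricolor,Martes_viridis),Nyctereutes_arenarius),(Turdus_occidentalis,Escherichia_sapiens)).
That clade contains 10 terminal taxa: Cavia_tricolor, Cuon_longipes, Escherichia_sapiens, Gulo_domesticus, Kluyveromyces_robustus, Martes_viridis, Nyctereutes_arenarius, Triticum_major, Turdus_occidentalis, Zea_rubra.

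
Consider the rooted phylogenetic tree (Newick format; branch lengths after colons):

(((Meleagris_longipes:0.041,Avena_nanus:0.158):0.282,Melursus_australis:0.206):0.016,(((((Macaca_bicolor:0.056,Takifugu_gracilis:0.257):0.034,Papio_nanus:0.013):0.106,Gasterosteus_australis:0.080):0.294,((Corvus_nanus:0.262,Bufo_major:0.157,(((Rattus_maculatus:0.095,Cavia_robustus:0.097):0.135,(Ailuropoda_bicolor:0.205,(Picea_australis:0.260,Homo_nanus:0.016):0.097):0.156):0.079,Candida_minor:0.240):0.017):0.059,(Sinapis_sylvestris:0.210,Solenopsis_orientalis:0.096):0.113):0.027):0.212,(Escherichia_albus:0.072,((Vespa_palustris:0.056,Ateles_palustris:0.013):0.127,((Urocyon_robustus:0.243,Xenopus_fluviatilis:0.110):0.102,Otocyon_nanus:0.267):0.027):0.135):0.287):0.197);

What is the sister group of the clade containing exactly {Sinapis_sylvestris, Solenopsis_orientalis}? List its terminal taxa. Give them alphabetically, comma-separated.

The clade containing exactly {Sinapis_sylvestris, Solenopsis_orientalis} attaches to the tree at the node subtending ((Corvus_nanus,Bufo_major,(((Rattus_maculatus,Cavia_robustus),(Ailuropoda_bicolor,(Picea_australis,Homo_nanus))),Candida_minor)),(Sinapis_sylvestris,Solenopsis_orientalis)).
The other lineage descending from that same node — the sister group — is (Corvus_nanus,Bufo_major,(((Rattus_maculatus,Cavia_robustus),(Ailuropoda_bicolor,(Picea_australis,Homo_nanus))),Candida_minor)); its 8 tips in alphabetical order are the answer.

Ailuropoda_bicolor, Bufo_major, Candida_minor, Cavia_robustus, Corvus_nanus, Homo_nanus, Picea_australis, Rattus_maculatus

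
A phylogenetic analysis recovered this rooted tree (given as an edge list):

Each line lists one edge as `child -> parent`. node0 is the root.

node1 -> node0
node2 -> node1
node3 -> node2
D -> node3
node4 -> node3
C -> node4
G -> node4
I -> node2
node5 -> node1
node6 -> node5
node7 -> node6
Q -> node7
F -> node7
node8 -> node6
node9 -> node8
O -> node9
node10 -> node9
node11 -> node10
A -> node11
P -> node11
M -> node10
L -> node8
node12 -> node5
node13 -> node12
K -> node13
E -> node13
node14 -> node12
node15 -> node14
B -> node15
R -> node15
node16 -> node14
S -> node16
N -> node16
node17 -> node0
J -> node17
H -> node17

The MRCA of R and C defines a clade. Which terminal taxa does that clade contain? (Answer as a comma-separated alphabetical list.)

A, B, C, D, E, F, G, I, K, L, M, N, O, P, Q, R, S

Tracing R: it sits inside (B,R).
Tracing C: it sits inside (C,G).
The smallest clade enclosing both is (((D,(C,G)),I),(((Q,F),((O,((A,P),M)),L)),((K,E),((B,R),(S,N))))); the answer is its 17 terminal taxa in alphabetical order.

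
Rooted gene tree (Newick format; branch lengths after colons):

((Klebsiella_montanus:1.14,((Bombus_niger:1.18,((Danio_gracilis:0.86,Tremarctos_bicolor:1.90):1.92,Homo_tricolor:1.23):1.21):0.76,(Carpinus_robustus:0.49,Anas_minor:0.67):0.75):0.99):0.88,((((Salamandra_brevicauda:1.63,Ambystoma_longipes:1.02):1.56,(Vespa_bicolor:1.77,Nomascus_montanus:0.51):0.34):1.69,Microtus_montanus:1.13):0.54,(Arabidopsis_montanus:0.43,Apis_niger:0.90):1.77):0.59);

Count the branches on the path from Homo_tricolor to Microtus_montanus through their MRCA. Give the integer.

8

The MRCA of Homo_tricolor and Microtus_montanus is the root of the tree.
From Homo_tricolor up to that node: 5 branches. From Microtus_montanus up to the same node: 3 branches. Total: 5 + 3 = 8.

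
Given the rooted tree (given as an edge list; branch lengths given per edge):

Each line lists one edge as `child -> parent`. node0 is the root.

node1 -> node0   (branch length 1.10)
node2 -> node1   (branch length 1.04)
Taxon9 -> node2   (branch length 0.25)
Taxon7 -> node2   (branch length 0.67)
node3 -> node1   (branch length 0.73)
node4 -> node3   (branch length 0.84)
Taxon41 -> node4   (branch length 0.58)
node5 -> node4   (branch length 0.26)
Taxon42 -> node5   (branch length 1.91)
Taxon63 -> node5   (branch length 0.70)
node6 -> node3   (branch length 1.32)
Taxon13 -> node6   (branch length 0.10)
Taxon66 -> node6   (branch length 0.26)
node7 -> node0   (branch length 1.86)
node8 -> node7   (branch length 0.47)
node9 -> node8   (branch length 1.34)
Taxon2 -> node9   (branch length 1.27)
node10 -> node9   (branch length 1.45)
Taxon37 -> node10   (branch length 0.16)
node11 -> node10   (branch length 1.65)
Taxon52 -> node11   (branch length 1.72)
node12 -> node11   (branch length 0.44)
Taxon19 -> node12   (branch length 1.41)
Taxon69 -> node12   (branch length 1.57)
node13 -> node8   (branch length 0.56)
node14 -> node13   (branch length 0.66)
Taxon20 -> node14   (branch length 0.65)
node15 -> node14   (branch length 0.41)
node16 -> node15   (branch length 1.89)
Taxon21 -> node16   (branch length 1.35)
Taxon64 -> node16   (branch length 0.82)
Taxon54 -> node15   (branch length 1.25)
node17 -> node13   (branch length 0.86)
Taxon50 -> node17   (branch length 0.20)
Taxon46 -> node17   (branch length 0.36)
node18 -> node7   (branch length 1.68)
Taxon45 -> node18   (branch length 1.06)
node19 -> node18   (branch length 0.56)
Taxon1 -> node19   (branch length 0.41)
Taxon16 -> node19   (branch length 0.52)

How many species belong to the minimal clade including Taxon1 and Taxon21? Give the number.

14

The MRCA of Taxon1 and Taxon21 is the node subtending (((Taxon2,(Taxon37,(Taxon52,(Taxon19,Taxon69)))),((Taxon20,((Taxon21,Taxon64),Taxon54)),(Taxon50,Taxon46))),(Taxon45,(Taxon1,Taxon16))).
That clade contains 14 terminal taxa: Taxon1, Taxon16, Taxon19, Taxon2, Taxon20, Taxon21, Taxon37, Taxon45, Taxon46, Taxon50, Taxon52, Taxon54, Taxon64, Taxon69.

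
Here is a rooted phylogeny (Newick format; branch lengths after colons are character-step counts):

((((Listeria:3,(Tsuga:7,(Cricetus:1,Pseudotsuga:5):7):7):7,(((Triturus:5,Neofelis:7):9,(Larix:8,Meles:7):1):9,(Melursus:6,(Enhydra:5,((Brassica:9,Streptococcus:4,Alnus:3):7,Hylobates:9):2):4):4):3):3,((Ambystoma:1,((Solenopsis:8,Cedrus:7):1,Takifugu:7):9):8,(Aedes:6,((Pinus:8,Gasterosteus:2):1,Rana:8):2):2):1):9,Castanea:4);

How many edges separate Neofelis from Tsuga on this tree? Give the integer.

The MRCA of Neofelis and Tsuga is the node subtending ((Listeria,(Tsuga,(Cricetus,Pseudotsuga))),(((Triturus,Neofelis),(Larix,Meles)),(Melursus,(Enhydra,((Brassica,Streptococcus,Alnus),Hylobates))))).
From Neofelis up to that node: 4 branches. From Tsuga up to the same node: 3 branches. Total: 4 + 3 = 7.

7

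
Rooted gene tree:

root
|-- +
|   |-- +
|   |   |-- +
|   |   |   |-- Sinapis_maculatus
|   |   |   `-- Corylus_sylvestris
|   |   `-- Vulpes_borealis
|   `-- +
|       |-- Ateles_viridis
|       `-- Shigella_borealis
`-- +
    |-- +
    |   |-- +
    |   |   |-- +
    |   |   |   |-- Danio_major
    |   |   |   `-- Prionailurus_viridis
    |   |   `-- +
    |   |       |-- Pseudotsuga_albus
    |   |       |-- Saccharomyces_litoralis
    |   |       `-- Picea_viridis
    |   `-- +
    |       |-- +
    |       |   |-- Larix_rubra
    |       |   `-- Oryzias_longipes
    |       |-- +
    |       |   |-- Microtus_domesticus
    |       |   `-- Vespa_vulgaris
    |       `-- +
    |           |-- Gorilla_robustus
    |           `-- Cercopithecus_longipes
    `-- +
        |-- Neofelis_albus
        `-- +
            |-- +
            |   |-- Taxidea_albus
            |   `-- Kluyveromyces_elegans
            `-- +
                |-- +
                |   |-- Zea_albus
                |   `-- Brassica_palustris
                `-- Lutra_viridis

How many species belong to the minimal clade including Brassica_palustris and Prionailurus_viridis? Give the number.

The MRCA of Brassica_palustris and Prionailurus_viridis is the node subtending ((((Danio_major,Prionailurus_viridis),(Pseudotsuga_albus,Saccharomyces_litoralis,Picea_viridis)),((Larix_rubra,Oryzias_longipes),(Microtus_domesticus,Vespa_vulgaris),(Gorilla_robustus,Cercopithecus_longipes))),(Neofelis_albus,((Taxidea_albus,Kluyveromyces_elegans),((Zea_albus,Brassica_palustris),Lutra_viridis)))).
That clade contains 17 terminal taxa: Brassica_palustris, Cercopithecus_longipes, Danio_major, Gorilla_robustus, Kluyveromyces_elegans, Larix_rubra, Lutra_viridis, Microtus_domesticus, Neofelis_albus, Oryzias_longipes, Picea_viridis, Prionailurus_viridis, Pseudotsuga_albus, Saccharomyces_litoralis, Taxidea_albus, Vespa_vulgaris, Zea_albus.

17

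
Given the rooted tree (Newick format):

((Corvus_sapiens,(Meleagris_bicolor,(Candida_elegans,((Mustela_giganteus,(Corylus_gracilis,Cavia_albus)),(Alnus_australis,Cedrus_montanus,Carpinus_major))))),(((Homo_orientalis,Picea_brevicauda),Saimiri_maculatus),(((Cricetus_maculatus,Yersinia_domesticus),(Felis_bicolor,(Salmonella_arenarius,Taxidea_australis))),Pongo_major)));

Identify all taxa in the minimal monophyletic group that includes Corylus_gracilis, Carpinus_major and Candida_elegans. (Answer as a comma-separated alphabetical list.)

Tracing Corylus_gracilis: it sits inside (Corylus_gracilis,Cavia_albus).
Tracing Carpinus_major: it sits inside (Alnus_australis,Cedrus_montanus,Carpinus_major).
Tracing Candida_elegans: it sits inside (Candida_elegans,((Mustela_giganteus,(Corylus_gracilis,Cavia_albus)),(Alnus_australis,Cedrus_montanus,Carpinus_major))).
The smallest clade enclosing all 3 is (Candida_elegans,((Mustela_giganteus,(Corylus_gracilis,Cavia_albus)),(Alnus_australis,Cedrus_montanus,Carpinus_major))); the answer is its 7 terminal taxa in alphabetical order.

Alnus_australis, Candida_elegans, Carpinus_major, Cavia_albus, Cedrus_montanus, Corylus_gracilis, Mustela_giganteus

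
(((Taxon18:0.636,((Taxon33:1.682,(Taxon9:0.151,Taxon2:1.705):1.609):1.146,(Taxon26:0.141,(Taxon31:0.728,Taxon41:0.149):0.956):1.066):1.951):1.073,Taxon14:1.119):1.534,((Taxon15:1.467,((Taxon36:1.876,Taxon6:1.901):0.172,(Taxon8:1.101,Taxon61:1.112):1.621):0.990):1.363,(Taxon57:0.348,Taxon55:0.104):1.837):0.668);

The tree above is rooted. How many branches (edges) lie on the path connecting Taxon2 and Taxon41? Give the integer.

6

The MRCA of Taxon2 and Taxon41 is the node subtending ((Taxon33,(Taxon9,Taxon2)),(Taxon26,(Taxon31,Taxon41))).
From Taxon2 up to that node: 3 branches. From Taxon41 up to the same node: 3 branches. Total: 3 + 3 = 6.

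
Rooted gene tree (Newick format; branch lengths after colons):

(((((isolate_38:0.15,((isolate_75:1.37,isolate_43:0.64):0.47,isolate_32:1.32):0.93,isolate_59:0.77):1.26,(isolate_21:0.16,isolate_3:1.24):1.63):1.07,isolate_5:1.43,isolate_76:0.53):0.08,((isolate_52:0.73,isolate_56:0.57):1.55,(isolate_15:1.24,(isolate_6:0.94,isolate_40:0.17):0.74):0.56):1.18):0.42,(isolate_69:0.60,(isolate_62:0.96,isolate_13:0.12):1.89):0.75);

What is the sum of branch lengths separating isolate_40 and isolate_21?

5.59

The path runs isolate_40 → … → MRCA → … → isolate_21; the MRCA is the node subtending ((((isolate_38,((isolate_75,isolate_43),isolate_32),isolate_59),(isolate_21,isolate_3)),isolate_5,isolate_76),((isolate_52,isolate_56),(isolate_15,(isolate_6,isolate_40)))).
Branch lengths along that path: 0.17 + 0.74 + 0.56 + 1.18 + 0.08 + 1.07 + 1.63 + 0.16 = 5.59.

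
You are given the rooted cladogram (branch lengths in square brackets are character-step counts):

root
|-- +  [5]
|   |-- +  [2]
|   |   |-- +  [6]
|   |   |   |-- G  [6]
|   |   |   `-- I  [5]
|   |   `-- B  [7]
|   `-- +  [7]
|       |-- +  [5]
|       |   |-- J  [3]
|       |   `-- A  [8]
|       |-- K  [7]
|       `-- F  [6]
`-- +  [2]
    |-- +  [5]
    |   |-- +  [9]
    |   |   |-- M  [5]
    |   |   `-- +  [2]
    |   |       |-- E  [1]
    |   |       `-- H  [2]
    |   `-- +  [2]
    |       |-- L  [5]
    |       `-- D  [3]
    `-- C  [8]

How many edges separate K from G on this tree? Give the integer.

The MRCA of K and G is the node subtending (((G,I),B),((J,A),K,F)).
From K up to that node: 2 branches. From G up to the same node: 3 branches. Total: 2 + 3 = 5.

5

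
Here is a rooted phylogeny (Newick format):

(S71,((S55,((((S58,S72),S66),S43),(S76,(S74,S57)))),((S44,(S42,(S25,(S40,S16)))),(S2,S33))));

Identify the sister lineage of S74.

S74 attaches to the tree at the node subtending (S74,S57).
The other lineage descending from that same node — the sister group — is the single tip S57.

S57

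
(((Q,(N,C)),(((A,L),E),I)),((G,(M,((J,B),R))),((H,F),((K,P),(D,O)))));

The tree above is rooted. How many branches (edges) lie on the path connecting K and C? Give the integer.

9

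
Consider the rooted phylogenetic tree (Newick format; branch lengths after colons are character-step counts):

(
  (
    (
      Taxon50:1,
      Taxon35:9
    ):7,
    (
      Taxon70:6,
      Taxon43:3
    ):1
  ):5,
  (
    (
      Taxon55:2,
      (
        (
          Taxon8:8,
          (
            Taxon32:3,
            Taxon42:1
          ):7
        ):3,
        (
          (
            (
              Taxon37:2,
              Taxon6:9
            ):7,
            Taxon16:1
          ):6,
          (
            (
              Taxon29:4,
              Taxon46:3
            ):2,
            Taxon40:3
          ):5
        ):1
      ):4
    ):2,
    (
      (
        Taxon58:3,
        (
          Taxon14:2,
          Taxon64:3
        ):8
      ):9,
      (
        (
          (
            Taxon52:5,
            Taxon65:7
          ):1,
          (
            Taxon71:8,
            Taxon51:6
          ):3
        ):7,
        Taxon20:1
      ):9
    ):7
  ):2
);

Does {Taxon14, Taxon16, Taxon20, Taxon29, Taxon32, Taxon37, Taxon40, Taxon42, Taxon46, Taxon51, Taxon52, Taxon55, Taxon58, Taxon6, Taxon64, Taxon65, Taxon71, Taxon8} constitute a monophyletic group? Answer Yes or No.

Yes

The most recent common ancestor of these taxa subtends ((Taxon55,((Taxon8,(Taxon32,Taxon42)),(((Taxon37,Taxon6),Taxon16),((Taxon29,Taxon46),Taxon40)))),((Taxon58,(Taxon14,Taxon64)),(((Taxon52,Taxon65),(Taxon71,Taxon51)),Taxon20))).
That clade has exactly 18 tips — every listed taxon and nothing else — so the group is monophyletic.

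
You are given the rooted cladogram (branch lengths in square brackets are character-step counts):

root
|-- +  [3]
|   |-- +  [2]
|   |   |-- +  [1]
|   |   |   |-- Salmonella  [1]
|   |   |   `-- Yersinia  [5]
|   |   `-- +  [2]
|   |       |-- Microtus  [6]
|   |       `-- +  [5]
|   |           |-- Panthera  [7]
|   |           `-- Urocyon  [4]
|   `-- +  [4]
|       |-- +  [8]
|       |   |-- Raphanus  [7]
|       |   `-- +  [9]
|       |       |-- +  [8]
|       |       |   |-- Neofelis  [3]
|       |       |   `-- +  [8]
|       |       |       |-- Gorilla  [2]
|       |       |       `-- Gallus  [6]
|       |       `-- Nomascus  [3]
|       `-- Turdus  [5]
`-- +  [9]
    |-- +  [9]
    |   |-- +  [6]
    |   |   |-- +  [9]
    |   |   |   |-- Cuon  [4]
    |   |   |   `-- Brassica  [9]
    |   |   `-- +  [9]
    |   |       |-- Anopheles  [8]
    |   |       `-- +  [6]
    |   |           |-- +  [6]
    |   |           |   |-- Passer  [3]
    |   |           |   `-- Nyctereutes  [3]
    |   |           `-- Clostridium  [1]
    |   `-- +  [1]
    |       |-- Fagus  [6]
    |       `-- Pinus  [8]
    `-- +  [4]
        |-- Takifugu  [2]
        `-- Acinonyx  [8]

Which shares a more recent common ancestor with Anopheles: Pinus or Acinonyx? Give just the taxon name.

The MRCA of Anopheles and Pinus subtends (((Cuon,Brassica),(Anopheles,((Passer,Nyctereutes),Clostridium))),(Fagus,Pinus)) (8 taxa).
The MRCA of Anopheles and Acinonyx subtends ((((Cuon,Brassica),(Anopheles,((Passer,Nyctereutes),Clostridium))),(Fagus,Pinus)),(Takifugu,Acinonyx)) (10 taxa).
The first is nested inside the second, so Anopheles shares a more recent common ancestor with Pinus.

Pinus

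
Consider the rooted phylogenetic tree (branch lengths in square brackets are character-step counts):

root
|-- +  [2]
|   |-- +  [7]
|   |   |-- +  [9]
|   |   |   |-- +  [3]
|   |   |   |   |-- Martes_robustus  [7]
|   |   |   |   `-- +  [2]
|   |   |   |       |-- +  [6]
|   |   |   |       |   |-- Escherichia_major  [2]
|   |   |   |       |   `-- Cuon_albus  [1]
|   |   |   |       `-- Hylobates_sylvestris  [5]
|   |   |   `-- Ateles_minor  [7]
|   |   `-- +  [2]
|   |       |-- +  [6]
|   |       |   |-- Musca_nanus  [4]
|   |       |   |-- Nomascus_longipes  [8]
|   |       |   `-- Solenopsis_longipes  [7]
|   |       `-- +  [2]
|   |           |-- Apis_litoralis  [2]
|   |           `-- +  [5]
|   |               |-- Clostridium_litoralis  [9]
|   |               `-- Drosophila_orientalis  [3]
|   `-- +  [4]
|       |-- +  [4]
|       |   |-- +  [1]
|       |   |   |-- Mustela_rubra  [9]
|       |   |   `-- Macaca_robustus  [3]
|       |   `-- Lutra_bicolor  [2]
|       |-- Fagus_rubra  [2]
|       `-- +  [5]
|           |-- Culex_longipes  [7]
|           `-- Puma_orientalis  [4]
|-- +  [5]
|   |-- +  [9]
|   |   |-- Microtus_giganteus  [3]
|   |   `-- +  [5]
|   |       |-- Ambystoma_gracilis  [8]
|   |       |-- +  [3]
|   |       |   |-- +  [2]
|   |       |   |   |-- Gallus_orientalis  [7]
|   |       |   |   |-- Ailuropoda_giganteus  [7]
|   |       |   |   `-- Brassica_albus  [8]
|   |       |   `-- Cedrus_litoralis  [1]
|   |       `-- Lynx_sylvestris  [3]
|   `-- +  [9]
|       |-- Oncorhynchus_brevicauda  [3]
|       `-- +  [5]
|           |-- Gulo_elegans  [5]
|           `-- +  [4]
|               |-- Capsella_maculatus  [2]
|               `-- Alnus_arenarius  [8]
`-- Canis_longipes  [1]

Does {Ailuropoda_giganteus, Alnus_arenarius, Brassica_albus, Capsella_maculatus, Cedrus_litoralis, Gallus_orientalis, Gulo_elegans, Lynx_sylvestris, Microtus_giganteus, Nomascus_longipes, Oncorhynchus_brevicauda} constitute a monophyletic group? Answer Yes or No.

The MRCA of the listed taxa is the root, so the smallest clade containing them is the whole tree.
That clade also contains Ambystoma_gracilis, Apis_litoralis, Ateles_minor, Canis_longipes, Clostridium_litoralis, Culex_longipes, Cuon_albus, Drosophila_orientalis, Escherichia_major, Fagus_rubra, Hylobates_sylvestris, Lutra_bicolor, Macaca_robustus, Martes_robustus, Musca_nanus, Mustela_rubra, Puma_orientalis, Solenopsis_longipes, which are not in the proposed group, so the group is not monophyletic.

No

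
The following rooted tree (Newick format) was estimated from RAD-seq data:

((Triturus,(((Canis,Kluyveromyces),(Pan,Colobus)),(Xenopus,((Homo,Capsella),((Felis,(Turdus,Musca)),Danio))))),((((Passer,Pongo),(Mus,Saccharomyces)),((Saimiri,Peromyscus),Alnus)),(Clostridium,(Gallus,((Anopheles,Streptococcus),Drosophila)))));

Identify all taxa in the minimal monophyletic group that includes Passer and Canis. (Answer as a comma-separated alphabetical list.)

Tracing Passer: it sits inside (Passer,Pongo).
Tracing Canis: it sits inside (Canis,Kluyveromyces).
The smallest clade enclosing both is the whole tree (their MRCA is the root), so the answer is all 24 tips in alphabetical order.

Alnus, Anopheles, Canis, Capsella, Clostridium, Colobus, Danio, Drosophila, Felis, Gallus, Homo, Kluyveromyces, Mus, Musca, Pan, Passer, Peromyscus, Pongo, Saccharomyces, Saimiri, Streptococcus, Triturus, Turdus, Xenopus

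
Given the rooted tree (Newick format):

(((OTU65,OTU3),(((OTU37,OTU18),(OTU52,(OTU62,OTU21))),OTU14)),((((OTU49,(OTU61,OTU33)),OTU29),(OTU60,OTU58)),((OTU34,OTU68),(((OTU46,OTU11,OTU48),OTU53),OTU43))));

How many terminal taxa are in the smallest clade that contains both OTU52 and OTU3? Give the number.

The MRCA of OTU52 and OTU3 is the node subtending ((OTU65,OTU3),(((OTU37,OTU18),(OTU52,(OTU62,OTU21))),OTU14)).
That clade contains 8 terminal taxa: OTU14, OTU18, OTU21, OTU3, OTU37, OTU52, OTU62, OTU65.

8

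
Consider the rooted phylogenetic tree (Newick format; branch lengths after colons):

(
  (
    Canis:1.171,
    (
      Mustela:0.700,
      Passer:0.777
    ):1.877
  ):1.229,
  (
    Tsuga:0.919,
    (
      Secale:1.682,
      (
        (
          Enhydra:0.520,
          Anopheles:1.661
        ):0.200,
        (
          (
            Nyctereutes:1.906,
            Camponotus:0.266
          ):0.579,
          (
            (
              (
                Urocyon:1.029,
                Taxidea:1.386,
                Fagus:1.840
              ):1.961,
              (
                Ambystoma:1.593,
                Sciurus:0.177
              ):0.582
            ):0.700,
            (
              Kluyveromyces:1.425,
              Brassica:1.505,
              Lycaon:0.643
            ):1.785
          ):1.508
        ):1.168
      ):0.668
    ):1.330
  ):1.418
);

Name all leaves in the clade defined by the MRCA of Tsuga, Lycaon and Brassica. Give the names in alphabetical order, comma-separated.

Ambystoma, Anopheles, Brassica, Camponotus, Enhydra, Fagus, Kluyveromyces, Lycaon, Nyctereutes, Sciurus, Secale, Taxidea, Tsuga, Urocyon

Tracing Tsuga: it sits inside (Tsuga,(Secale,((Enhydra,Anopheles),((Nyctereutes,Camponotus),(((Urocyon,Taxidea,Fagus),(Ambystoma,Sciurus)),(Kluyveromyces,Brassica,Lycaon)))))).
Tracing Lycaon: it sits inside (Kluyveromyces,Brassica,Lycaon).
Tracing Brassica: it sits inside (Kluyveromyces,Brassica,Lycaon).
The smallest clade enclosing all 3 is (Tsuga,(Secale,((Enhydra,Anopheles),((Nyctereutes,Camponotus),(((Urocyon,Taxidea,Fagus),(Ambystoma,Sciurus)),(Kluyveromyces,Brassica,Lycaon)))))); the answer is its 14 terminal taxa in alphabetical order.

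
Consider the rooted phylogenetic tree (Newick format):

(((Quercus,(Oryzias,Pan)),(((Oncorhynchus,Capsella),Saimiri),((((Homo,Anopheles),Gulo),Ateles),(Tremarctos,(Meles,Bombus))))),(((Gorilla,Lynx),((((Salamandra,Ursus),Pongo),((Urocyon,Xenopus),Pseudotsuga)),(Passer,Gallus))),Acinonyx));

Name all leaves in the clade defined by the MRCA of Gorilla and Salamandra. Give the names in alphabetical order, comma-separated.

Tracing Gorilla: it sits inside (Gorilla,Lynx).
Tracing Salamandra: it sits inside (Salamandra,Ursus).
The smallest clade enclosing both is ((Gorilla,Lynx),((((Salamandra,Ursus),Pongo),((Urocyon,Xenopus),Pseudotsuga)),(Passer,Gallus))); the answer is its 10 terminal taxa in alphabetical order.

Gallus, Gorilla, Lynx, Passer, Pongo, Pseudotsuga, Salamandra, Urocyon, Ursus, Xenopus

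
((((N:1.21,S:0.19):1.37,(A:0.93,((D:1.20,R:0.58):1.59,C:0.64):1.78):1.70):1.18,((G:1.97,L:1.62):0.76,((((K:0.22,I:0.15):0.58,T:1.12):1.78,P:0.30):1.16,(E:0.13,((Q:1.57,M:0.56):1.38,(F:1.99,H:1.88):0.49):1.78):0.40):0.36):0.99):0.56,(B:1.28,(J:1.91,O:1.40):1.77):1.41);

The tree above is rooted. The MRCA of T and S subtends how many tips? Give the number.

The MRCA of T and S is the node subtending (((N,S),(A,((D,R),C))),((G,L),((((K,I),T),P),(E,((Q,M),(F,H)))))).
That clade contains 17 terminal taxa: A, C, D, E, F, G, H, I, K, L, M, N, P, Q, R, S, T.

17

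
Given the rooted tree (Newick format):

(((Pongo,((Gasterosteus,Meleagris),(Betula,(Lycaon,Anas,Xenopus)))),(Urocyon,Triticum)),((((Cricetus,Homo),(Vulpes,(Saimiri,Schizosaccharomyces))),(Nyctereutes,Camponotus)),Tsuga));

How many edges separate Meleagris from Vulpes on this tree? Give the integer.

10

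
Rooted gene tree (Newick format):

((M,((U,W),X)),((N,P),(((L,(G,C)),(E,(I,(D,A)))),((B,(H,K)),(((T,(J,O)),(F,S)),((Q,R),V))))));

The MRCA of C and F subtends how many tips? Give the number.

18

The MRCA of C and F is the node subtending (((L,(G,C)),(E,(I,(D,A)))),((B,(H,K)),(((T,(J,O)),(F,S)),((Q,R),V)))).
That clade contains 18 terminal taxa: A, B, C, D, E, F, G, H, I, J, K, L, O, Q, R, S, T, V.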